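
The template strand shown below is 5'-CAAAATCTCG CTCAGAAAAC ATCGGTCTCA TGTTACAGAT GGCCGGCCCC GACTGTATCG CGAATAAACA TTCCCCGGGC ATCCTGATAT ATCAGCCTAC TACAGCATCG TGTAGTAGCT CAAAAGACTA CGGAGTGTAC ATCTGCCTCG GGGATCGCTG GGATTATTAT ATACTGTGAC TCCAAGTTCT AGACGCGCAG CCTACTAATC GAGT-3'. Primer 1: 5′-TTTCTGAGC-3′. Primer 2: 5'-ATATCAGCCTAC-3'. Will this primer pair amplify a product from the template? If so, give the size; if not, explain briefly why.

Primer 1 (TTTCTGAGC) has reverse complement GCTCAGAAA, which matches the top strand at positions 10–18; primer 1 anneals to the top strand there with its 3' end pointing upstream toward position 10.
Primer 2 (ATATCAGCCTAC) matches the top strand directly at positions 89–100; it anneals to the bottom strand with its 3' end pointing downstream toward position 100.
The 3' ends diverge (primer 1 extends toward position 1, primer 2 toward position 214), so the primers never converge on a shared product.

No product — the primers' 3' ends point away from each other.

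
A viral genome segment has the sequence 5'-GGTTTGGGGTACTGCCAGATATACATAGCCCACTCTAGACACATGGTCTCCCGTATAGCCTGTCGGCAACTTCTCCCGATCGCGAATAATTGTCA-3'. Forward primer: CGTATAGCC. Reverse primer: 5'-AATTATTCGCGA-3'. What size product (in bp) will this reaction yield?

Scanning the template, CGTATAGCC occurs at positions 52–60; this primer anneals to the bottom strand there with its 3' end pointing downstream.
Taking the reverse complement of AATTATTCGCGA gives TCGCGAATAATT, found at positions 80–91 on the template; the primer anneals here to the top strand with its 3' end pointing upstream.
Product length = (reverse-primer end) − (forward-primer start) + 1 = 91 − 52 + 1 = 40 bp.

40 bp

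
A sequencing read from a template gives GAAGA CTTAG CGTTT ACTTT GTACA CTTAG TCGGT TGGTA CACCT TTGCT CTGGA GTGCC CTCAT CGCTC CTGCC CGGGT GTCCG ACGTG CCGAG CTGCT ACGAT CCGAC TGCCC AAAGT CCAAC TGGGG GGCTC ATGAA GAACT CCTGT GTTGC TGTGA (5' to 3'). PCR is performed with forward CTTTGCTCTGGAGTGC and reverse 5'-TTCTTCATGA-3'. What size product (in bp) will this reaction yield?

100 bp

Scanning the template, CTTTGCTCTGGAGTGC occurs at positions 44–59; this primer anneals to the bottom strand there with its 3' end pointing downstream.
Reverse complement of the reverse primer: TCATGAAGAA. This occurs on the top strand at positions 134–143.
The product runs from position 44 to position 143, so its length is 143 − 44 + 1 = 100 bp.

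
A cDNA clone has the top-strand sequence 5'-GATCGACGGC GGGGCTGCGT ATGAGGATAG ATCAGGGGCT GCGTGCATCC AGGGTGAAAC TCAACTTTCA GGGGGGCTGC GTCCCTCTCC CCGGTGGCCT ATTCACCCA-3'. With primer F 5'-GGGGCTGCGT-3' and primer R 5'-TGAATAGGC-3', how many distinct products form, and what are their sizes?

The forward primer GGGGCTGCGT matches the top strand at positions 11–20, 35–44, 73–82.
The reverse primer's reverse complement is GCCTATTCA, matching at positions 97–105.
Each forward site pairs with the reverse site to give a product ending at position 105: sizes 95, 71, 33 bp.

Three products: 95 bp, 71 bp, 33 bp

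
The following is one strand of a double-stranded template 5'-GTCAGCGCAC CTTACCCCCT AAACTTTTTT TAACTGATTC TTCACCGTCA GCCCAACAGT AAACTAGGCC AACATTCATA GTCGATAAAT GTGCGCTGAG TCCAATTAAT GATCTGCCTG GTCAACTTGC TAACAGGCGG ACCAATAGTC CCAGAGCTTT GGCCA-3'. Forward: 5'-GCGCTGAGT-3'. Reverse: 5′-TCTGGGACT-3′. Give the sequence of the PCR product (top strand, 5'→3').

Scanning the template, GCGCTGAGT occurs at positions 93–101; this primer anneals to the bottom strand there with its 3' end pointing downstream.
Reverse complement of the reverse primer: AGTCCCAGA. This occurs on the top strand at positions 147–155.
The product is the template from position 93 through 155 (63 bp).

5'-GCGCTGAGTCCAATTAATGATCTGCCTGGTCAACTTGCTAACAGGCGGACCAATAGTCCCAGA-3'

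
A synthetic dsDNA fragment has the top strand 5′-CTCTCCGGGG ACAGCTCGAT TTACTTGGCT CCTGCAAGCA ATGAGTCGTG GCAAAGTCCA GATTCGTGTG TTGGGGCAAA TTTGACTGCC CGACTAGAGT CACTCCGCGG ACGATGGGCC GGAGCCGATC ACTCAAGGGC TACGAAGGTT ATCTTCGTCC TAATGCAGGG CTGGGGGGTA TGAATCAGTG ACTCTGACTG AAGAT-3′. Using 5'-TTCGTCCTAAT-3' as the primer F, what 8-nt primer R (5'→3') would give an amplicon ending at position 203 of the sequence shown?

The forward primer binds at positions 154–164; the product's 3' end on the top strand is position 203.
The reverse primer anneals to the top strand over positions 196–203, i.e. to GACTGAAG.
Its sequence written 5'→3' is the reverse complement: CTTCAGTC.

5'-CTTCAGTC-3'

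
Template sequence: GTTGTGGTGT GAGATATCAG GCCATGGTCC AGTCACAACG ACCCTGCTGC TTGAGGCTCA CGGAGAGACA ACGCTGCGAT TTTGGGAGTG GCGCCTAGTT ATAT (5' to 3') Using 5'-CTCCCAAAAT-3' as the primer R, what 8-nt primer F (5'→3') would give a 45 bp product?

5'-CTGCTGCT-3'

The reverse primer's reverse complement ATTTTGGGAG matches the template at positions 79–88, so the product ends at position 88.
A 45 bp product then starts at position 88 − 45 + 1 = 44.
The forward primer is identical to the top strand there: CTGCTGCT.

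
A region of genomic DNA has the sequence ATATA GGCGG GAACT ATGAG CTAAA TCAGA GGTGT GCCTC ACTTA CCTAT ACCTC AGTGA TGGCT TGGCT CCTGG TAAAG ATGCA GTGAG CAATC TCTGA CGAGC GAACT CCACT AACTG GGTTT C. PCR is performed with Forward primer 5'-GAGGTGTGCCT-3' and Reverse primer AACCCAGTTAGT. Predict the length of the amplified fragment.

Forward primer GAGGTGTGCCT is found on the top strand at positions 29–39.
Taking the reverse complement of AACCCAGTTAGT gives ACTAACTGGGTT, found at positions 113–124 on the template; the primer anneals here to the top strand with its 3' end pointing upstream.
The product runs from position 29 to position 124, so its length is 124 − 29 + 1 = 96 bp.

96 bp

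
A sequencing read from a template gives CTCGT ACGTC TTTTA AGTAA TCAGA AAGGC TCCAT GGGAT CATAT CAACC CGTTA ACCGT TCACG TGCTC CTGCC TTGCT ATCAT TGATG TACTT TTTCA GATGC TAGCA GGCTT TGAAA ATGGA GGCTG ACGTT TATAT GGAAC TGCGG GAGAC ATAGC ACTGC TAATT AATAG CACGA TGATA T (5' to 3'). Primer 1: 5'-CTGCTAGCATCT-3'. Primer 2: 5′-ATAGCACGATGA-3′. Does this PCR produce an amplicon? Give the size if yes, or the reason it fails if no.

Primer 1 (CTGCTAGCATCT) has reverse complement AGATGCTAGCAG, which matches the top strand at positions 100–111; primer 1 anneals to the top strand there with its 3' end pointing upstream toward position 100.
Primer 2 (ATAGCACGATGA) matches the top strand directly at positions 172–183; it anneals to the bottom strand with its 3' end pointing downstream toward position 183.
The 3' ends diverge (primer 1 extends toward position 1, primer 2 toward position 186), so the primers never converge on a shared product.

No product — the primers' 3' ends point away from each other.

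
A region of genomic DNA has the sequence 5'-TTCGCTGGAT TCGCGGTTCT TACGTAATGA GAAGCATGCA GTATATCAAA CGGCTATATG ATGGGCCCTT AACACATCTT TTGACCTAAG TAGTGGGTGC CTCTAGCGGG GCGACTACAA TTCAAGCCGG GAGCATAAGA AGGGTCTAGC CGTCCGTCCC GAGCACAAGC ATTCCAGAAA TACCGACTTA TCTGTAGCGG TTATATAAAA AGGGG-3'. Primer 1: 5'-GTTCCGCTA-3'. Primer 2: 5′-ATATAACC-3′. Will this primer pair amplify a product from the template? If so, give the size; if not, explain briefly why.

Primer 1 (GTTCCGCTA) does not match the top strand, and its reverse complement TAGCGGAAC does not match either.
With no annealing site for primer 1, no amplification occurs.

No product — primer 1 has no binding site in the template.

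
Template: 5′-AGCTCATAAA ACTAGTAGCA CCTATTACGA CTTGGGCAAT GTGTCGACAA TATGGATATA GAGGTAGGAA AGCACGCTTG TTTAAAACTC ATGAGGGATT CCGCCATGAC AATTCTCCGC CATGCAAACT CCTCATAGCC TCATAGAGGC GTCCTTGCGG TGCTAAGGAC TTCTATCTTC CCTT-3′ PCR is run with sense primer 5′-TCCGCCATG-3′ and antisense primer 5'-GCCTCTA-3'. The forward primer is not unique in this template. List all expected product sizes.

The forward primer TCCGCCATG matches the top strand at positions 100–108, 116–124.
The reverse primer's reverse complement is TAGAGGC, matching at positions 144–150.
Each forward site pairs with the reverse site to give a product ending at position 150: sizes 51, 35 bp.

51 bp, 35 bp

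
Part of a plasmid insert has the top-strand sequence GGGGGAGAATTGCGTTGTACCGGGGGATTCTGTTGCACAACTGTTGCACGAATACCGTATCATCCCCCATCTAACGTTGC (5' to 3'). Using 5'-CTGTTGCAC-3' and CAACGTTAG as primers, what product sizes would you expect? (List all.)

50 bp, 39 bp

The forward primer CTGTTGCAC matches the top strand at positions 30–38, 41–49.
The reverse primer's reverse complement is CTAACGTTG, matching at positions 71–79.
Each forward site pairs with the reverse site to give a product ending at position 79: sizes 50, 39 bp.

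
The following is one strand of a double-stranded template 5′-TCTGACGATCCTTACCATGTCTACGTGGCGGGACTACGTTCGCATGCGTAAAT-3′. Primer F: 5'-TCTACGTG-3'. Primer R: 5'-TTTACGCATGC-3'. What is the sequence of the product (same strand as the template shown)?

Scanning the template, TCTACGTG occurs at positions 20–27; this primer anneals to the bottom strand there with its 3' end pointing downstream.
Taking the reverse complement of TTTACGCATGC gives GCATGCGTAAA, found at positions 42–52 on the template; the primer anneals here to the top strand with its 3' end pointing upstream.
The product is the template from position 20 through 52 (33 bp).

5'-TCTACGTGGCGGGACTACGTTCGCATGCGTAAA-3'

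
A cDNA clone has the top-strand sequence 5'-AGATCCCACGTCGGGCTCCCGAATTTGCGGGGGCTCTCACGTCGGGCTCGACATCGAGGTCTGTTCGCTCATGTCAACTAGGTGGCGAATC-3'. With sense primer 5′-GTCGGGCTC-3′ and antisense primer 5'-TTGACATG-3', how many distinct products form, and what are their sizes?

Two products: 68 bp, 37 bp

The forward primer GTCGGGCTC matches the top strand at positions 10–18, 41–49.
The reverse primer's reverse complement is CATGTCAA, matching at positions 70–77.
Each forward site pairs with the reverse site to give a product ending at position 77: sizes 68, 37 bp.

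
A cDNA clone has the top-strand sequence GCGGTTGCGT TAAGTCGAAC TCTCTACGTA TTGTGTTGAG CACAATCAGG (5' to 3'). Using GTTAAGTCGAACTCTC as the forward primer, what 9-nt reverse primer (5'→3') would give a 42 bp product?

The forward primer binds at positions 9–24, so a 42 bp product ends at position 9 + 42 − 1 = 50.
The reverse primer anneals to the top strand over positions 42–50, i.e. to ACAATCAGG.
Its sequence written 5'→3' is the reverse complement: CCTGATTGT.

5'-CCTGATTGT-3'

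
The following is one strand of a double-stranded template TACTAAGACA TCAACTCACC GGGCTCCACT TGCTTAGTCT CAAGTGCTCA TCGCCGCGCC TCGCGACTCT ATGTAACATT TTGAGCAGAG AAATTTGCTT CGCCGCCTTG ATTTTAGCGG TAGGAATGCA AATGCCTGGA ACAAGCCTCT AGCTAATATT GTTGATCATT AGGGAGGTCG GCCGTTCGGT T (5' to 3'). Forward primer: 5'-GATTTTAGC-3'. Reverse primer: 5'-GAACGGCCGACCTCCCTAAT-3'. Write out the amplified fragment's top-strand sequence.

5'-GATTTTAGCGGTAGGAATGCAAATGCCTGGAACAAGCCTCTAGCTAATATTGTTGATCATTAGGGAGGTCGGCCGTTC-3'

The forward primer matches the template at positions 110–118.
The reverse primer's reverse complement is ATTAGGGAGGTCGGCCGTTC, which matches the template at positions 168–187.
The product is the template from position 110 through 187 (78 bp).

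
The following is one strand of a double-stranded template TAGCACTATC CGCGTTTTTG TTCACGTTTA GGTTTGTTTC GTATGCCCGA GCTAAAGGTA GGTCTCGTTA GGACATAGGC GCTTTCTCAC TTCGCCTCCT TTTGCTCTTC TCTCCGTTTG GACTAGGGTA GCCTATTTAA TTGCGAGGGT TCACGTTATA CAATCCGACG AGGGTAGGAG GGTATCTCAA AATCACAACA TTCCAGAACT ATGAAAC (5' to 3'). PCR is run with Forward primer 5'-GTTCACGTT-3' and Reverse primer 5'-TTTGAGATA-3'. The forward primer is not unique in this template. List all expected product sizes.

172 bp, 43 bp

The forward primer GTTCACGTT matches the top strand at positions 20–28, 149–157.
The reverse primer's reverse complement is TATCTCAAA, matching at positions 183–191.
Each forward site pairs with the reverse site to give a product ending at position 191: sizes 172, 43 bp.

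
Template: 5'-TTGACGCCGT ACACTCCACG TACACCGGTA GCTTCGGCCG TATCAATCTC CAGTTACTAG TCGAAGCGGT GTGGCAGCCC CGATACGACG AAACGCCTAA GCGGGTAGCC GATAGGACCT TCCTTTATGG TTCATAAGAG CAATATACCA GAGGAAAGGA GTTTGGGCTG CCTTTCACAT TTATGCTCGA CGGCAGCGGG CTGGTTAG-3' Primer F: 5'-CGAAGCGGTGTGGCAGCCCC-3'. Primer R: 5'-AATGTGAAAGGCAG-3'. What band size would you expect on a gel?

120 bp

Forward primer CGAAGCGGTGTGGCAGCCCC is found on the top strand at positions 62–81.
Taking the reverse complement of AATGTGAAAGGCAG gives CTGCCTTTCACATT, found at positions 168–181 on the template; the primer anneals here to the top strand with its 3' end pointing upstream.
Amplicon spans positions 62–181: 120 bp.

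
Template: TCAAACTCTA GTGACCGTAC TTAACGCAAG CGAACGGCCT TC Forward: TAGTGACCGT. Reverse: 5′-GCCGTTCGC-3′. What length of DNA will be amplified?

30 bp

Forward primer TAGTGACCGT is found on the top strand at positions 9–18.
Reverse complement of the reverse primer: GCGAACGGC. This occurs on the top strand at positions 30–38.
The product runs from position 9 to position 38, so its length is 38 − 9 + 1 = 30 bp.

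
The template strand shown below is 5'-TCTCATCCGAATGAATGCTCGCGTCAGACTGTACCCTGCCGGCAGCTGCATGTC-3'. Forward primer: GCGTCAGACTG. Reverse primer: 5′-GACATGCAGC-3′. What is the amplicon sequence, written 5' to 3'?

Forward primer GCGTCAGACTG is found on the top strand at positions 21–31.
Reverse complement of the reverse primer: GCTGCATGTC. This occurs on the top strand at positions 45–54.
The product is the template from position 21 through 54 (34 bp).

5'-GCGTCAGACTGTACCCTGCCGGCAGCTGCATGTC-3'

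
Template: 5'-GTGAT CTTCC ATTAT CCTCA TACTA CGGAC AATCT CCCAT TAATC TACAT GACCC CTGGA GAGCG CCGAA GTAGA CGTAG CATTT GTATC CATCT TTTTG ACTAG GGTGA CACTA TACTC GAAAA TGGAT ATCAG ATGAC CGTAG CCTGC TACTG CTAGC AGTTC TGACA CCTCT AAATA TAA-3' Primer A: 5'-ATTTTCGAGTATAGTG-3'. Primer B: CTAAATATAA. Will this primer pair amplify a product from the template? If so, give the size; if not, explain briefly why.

No product — the primers' 3' ends point away from each other.

Primer A (ATTTTCGAGTATAGTG) has reverse complement CACTATACTCGAAAAT, which matches the top strand at positions 111–126; primer A anneals to the top strand there with its 3' end pointing upstream toward position 111.
Primer B (CTAAATATAA) matches the top strand directly at positions 174–183; it anneals to the bottom strand with its 3' end pointing downstream toward position 183.
The 3' ends diverge (primer A extends toward position 1, primer B toward position 183), so the primers never converge on a shared product.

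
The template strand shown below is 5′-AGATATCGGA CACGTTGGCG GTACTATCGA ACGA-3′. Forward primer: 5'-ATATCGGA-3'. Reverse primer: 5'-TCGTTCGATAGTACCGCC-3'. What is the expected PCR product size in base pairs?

32 bp

The forward primer matches the template at positions 3–10.
Taking the reverse complement of TCGTTCGATAGTACCGCC gives GGCGGTACTATCGAACGA, found at positions 17–34 on the template; the primer anneals here to the top strand with its 3' end pointing upstream.
The product runs from position 3 to position 34, so its length is 34 − 3 + 1 = 32 bp.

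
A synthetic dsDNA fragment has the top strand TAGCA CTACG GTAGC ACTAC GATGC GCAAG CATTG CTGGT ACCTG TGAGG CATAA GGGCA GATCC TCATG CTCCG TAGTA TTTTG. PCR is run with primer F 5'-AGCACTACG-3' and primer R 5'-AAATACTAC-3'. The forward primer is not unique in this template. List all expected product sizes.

82 bp, 71 bp

The forward primer AGCACTACG matches the top strand at positions 2–10, 13–21.
The reverse primer's reverse complement is GTAGTATTT, matching at positions 75–83.
Each forward site pairs with the reverse site to give a product ending at position 83: sizes 82, 71 bp.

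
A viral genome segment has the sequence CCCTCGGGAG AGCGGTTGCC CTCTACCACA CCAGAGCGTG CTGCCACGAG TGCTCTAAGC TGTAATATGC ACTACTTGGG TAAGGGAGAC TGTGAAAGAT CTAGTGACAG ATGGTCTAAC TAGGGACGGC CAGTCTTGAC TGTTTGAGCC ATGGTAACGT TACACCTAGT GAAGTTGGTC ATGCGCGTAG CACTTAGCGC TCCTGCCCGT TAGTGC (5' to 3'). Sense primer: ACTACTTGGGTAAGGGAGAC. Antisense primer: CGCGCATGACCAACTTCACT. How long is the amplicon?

117 bp

The forward primer matches the template at positions 71–90.
The reverse primer's reverse complement is AGTGAAGTTGGTCATGCGCG, which matches the template at positions 168–187.
The product runs from position 71 to position 187, so its length is 187 − 71 + 1 = 117 bp.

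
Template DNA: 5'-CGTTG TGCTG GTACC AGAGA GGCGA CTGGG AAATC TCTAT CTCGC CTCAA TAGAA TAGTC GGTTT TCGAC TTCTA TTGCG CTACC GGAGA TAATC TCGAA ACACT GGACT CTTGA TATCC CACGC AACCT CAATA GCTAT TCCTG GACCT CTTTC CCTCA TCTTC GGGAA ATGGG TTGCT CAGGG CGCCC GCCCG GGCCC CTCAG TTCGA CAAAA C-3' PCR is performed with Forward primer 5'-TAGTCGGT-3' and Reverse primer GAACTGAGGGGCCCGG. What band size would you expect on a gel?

153 bp

Forward primer TAGTCGGT is found on the top strand at positions 56–63.
Reverse complement of the reverse primer: CCGGGCCCCTCAGTTC. This occurs on the top strand at positions 193–208.
Amplicon spans positions 56–208: 153 bp.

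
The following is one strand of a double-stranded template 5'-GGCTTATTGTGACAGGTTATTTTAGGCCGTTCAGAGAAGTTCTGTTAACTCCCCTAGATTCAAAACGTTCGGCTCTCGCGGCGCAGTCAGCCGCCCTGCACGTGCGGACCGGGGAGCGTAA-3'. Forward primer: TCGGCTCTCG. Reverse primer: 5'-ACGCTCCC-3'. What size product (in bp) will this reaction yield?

51 bp

Scanning the template, TCGGCTCTCG occurs at positions 69–78; this primer anneals to the bottom strand there with its 3' end pointing downstream.
Reverse complement of the reverse primer: GGGAGCGT. This occurs on the top strand at positions 112–119.
Amplicon spans positions 69–119: 51 bp.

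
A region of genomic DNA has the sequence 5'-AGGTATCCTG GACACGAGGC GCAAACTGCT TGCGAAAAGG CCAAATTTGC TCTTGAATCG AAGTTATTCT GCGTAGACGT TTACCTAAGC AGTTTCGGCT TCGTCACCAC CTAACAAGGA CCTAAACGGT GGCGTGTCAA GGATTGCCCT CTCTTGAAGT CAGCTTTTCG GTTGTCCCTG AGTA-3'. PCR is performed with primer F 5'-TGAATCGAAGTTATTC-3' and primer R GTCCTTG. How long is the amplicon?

The forward primer matches the template at positions 54–69.
Taking the reverse complement of GTCCTTG gives CAAGGAC, found at positions 115–121 on the template; the primer anneals here to the top strand with its 3' end pointing upstream.
Product length = (reverse-primer end) − (forward-primer start) + 1 = 121 − 54 + 1 = 68 bp.

68 bp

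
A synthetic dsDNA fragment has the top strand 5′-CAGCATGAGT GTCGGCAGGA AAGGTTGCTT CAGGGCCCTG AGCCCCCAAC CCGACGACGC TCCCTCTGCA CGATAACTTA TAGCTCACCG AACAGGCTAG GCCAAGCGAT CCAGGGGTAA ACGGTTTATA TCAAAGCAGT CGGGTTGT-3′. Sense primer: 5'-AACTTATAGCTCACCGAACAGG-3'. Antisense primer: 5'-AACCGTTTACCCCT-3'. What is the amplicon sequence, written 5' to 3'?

Forward primer AACTTATAGCTCACCGAACAGG is found on the top strand at positions 75–96.
Reverse complement of the reverse primer: AGGGGTAAACGGTT. This occurs on the top strand at positions 113–126.
The product is the template from position 75 through 126 (52 bp).

5'-AACTTATAGCTCACCGAACAGGCTAGGCCAAGCGATCCAGGGGTAAACGGTT-3'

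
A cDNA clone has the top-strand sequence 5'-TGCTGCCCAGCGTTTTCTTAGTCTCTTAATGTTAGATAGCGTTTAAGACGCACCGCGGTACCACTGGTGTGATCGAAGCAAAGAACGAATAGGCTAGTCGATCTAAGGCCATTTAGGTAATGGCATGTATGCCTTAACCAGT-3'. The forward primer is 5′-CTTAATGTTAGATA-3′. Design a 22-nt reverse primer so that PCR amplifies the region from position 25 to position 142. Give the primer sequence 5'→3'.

The product's 3' end on the top strand is position 142.
The reverse primer anneals to the top strand over positions 121–142, i.e. to TGGCATGTATGCCTTAACCAGT.
Its sequence written 5'→3' is the reverse complement: ACTGGTTAAGGCATACATGCCA.

5'-ACTGGTTAAGGCATACATGCCA-3'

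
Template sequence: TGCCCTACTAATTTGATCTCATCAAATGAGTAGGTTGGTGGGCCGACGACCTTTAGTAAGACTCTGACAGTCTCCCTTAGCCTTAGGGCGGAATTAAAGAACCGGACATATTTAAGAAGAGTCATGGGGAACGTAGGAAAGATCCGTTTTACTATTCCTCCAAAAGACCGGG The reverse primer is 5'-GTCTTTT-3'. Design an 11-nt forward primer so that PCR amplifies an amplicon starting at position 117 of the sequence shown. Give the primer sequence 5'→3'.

The reverse primer's reverse complement AAAAGAC matches the template at positions 162–168; the product starts at position 117.
The forward primer is identical to the top strand over positions 117–127: AAGAGTCATGG.

5'-AAGAGTCATGG-3'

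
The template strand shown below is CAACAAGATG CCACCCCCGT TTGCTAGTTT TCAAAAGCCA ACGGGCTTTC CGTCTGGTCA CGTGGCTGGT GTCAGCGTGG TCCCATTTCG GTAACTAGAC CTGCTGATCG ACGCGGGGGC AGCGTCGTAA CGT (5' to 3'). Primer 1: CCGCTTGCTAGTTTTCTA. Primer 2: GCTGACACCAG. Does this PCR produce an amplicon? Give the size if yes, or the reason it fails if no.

No product — primer 1 has no binding site in the template.

Primer 1 (CCGCTTGCTAGTTTTCTA) does not match the top strand, and its reverse complement TAGAAAACTAGCAAGCGG does not match either.
With no annealing site for primer 1, no amplification occurs.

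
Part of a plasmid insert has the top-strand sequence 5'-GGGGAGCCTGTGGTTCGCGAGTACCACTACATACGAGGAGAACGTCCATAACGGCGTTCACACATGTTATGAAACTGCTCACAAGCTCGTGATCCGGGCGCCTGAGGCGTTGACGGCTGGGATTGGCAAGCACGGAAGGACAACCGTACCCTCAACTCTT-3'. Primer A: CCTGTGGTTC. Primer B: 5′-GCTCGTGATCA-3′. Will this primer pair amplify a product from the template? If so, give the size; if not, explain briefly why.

Primer B (GCTCGTGATCA) does not match the top strand, and its reverse complement TGATCACGAGC does not match either.
With no annealing site for primer B, no amplification occurs.

No product — primer B has no binding site in the template.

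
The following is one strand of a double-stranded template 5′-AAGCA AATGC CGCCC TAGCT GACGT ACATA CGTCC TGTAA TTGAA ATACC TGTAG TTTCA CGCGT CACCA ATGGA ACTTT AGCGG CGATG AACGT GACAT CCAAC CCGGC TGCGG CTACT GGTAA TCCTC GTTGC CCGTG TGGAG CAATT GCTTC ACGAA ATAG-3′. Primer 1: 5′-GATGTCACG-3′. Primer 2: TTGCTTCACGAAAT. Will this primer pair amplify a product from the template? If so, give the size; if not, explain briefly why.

Primer 1 (GATGTCACG) has reverse complement CGTGACATC, which matches the top strand at positions 93–101; primer 1 anneals to the top strand there with its 3' end pointing upstream toward position 93.
Primer 2 (TTGCTTCACGAAAT) matches the top strand directly at positions 149–162; it anneals to the bottom strand with its 3' end pointing downstream toward position 162.
The 3' ends diverge (primer 1 extends toward position 1, primer 2 toward position 164), so the primers never converge on a shared product.

No product — the primers' 3' ends point away from each other.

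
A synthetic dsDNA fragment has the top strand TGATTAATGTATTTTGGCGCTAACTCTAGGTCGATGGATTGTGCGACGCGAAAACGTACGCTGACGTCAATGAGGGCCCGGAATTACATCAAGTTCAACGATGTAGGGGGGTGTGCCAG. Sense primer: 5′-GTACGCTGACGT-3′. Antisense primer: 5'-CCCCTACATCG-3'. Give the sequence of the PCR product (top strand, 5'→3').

Scanning the template, GTACGCTGACGT occurs at positions 56–67; this primer anneals to the bottom strand there with its 3' end pointing downstream.
Taking the reverse complement of CCCCTACATCG gives CGATGTAGGGG, found at positions 99–109 on the template; the primer anneals here to the top strand with its 3' end pointing upstream.
The product is the template from position 56 through 109 (54 bp).

5'-GTACGCTGACGTCAATGAGGGCCCGGAATTACATCAAGTTCAACGATGTAGGGG-3'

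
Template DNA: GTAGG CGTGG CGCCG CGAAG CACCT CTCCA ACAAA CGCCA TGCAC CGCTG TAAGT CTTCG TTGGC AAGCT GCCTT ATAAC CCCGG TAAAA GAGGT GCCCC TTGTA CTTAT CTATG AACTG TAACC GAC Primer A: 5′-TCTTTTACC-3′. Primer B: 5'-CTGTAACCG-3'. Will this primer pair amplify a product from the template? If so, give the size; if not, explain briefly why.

No product — the primers' 3' ends point away from each other.

Primer A (TCTTTTACC) has reverse complement GGTAAAAGA, which matches the top strand at positions 84–92; primer A anneals to the top strand there with its 3' end pointing upstream toward position 84.
Primer B (CTGTAACCG) matches the top strand directly at positions 118–126; it anneals to the bottom strand with its 3' end pointing downstream toward position 126.
The 3' ends diverge (primer A extends toward position 1, primer B toward position 128), so the primers never converge on a shared product.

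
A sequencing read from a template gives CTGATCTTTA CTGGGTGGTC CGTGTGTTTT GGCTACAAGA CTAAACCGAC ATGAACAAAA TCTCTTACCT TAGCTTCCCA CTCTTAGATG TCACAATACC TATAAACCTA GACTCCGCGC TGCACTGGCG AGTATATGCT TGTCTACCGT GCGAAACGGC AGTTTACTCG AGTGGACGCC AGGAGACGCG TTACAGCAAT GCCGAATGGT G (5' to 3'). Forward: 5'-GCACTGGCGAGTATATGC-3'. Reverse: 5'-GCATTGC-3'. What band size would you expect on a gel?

The forward primer matches the template at positions 122–139.
The reverse primer's reverse complement is GCAATGC, which matches the template at positions 196–202.
The product runs from position 122 to position 202, so its length is 202 − 122 + 1 = 81 bp.

81 bp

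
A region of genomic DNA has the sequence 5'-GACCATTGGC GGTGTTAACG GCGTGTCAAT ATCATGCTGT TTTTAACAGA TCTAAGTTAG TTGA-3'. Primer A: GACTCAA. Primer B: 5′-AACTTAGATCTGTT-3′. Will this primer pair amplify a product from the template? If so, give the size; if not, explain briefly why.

No product — primer A has no binding site in the template.

Primer A (GACTCAA) does not match the top strand, and its reverse complement TTGAGTC does not match either.
With no annealing site for primer A, no amplification occurs.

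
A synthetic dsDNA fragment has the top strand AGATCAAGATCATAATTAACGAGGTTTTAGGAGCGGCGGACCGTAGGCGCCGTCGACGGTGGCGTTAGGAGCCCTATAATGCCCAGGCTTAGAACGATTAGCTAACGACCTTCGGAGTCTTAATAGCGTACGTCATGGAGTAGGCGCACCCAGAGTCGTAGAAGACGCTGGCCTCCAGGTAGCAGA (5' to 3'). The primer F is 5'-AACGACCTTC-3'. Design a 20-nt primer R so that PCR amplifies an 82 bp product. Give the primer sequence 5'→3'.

The forward primer binds at positions 104–113, so an 82 bp product ends at position 104 + 82 − 1 = 185.
The reverse primer anneals to the top strand over positions 166–185, i.e. to CGCTGGCCTCCAGGTAGCAG.
Its sequence written 5'→3' is the reverse complement: CTGCTACCTGGAGGCCAGCG.

5'-CTGCTACCTGGAGGCCAGCG-3'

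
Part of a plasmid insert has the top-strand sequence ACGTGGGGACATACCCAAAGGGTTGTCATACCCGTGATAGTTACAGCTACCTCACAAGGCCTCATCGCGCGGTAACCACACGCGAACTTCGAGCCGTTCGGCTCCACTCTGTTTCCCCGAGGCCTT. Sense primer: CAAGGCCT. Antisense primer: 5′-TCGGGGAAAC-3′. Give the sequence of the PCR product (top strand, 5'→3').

5'-CAAGGCCTCATCGCGCGGTAACCACACGCGAACTTCGAGCCGTTCGGCTCCACTCTGTTTCCCCGA-3'

Scanning the template, CAAGGCCT occurs at positions 55–62; this primer anneals to the bottom strand there with its 3' end pointing downstream.
Reverse complement of the reverse primer: GTTTCCCCGA. This occurs on the top strand at positions 111–120.
The product is the template from position 55 through 120 (66 bp).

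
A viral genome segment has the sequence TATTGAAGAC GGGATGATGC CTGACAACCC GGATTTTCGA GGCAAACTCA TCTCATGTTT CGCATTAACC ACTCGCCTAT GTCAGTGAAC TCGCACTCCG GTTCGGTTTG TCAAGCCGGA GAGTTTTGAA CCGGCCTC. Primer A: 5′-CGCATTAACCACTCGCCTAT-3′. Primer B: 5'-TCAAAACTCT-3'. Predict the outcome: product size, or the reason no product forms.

Primer A (CGCATTAACCACTCGCCTAT) matches the top strand at positions 61–80; it acts as a forward primer.
Primer B's reverse complement is AGAGTTTTGA, matching the top strand at positions 120–129; it acts as a reverse primer.
The 3' ends face each other across positions 61–129, giving a 69 bp product.

Yes — a 69 bp product.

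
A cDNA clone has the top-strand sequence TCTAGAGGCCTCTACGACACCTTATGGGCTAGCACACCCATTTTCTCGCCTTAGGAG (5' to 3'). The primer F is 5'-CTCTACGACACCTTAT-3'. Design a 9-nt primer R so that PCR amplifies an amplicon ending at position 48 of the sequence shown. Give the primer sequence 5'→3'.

5'-CGAGAAAAT-3'

The forward primer binds at positions 10–25; the product's 3' end on the top strand is position 48.
The reverse primer anneals to the top strand over positions 40–48, i.e. to ATTTTCTCG.
Its sequence written 5'→3' is the reverse complement: CGAGAAAAT.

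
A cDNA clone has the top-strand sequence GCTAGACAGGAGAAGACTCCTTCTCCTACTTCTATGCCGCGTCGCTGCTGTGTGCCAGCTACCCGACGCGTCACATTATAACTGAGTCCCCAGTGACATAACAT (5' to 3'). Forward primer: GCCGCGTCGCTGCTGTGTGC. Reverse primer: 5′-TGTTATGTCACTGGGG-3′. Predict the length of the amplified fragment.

Scanning the template, GCCGCGTCGCTGCTGTGTGC occurs at positions 36–55; this primer anneals to the bottom strand there with its 3' end pointing downstream.
Reverse complement of the reverse primer: CCCCAGTGACATAACA. This occurs on the top strand at positions 88–103.
Product length = (reverse-primer end) − (forward-primer start) + 1 = 103 − 36 + 1 = 68 bp.

68 bp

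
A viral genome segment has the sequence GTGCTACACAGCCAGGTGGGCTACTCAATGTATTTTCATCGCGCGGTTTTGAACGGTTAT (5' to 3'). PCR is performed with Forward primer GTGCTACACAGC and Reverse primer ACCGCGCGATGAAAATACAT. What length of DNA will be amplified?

47 bp

The forward primer matches the template at positions 1–12.
Taking the reverse complement of ACCGCGCGATGAAAATACAT gives ATGTATTTTCATCGCGCGGT, found at positions 28–47 on the template; the primer anneals here to the top strand with its 3' end pointing upstream.
Product length = (reverse-primer end) − (forward-primer start) + 1 = 47 − 1 + 1 = 47 bp.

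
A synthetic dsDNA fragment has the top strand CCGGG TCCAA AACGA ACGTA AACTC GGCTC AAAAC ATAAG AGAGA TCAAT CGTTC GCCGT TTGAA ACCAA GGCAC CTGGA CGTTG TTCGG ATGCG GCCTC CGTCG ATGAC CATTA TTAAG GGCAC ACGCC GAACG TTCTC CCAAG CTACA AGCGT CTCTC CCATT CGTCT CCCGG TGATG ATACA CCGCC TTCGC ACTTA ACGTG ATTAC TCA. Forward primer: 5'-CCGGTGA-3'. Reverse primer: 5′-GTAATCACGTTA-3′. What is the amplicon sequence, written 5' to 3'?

The forward primer matches the template at positions 172–178.
Taking the reverse complement of GTAATCACGTTA gives TAACGTGATTAC, found at positions 199–210 on the template; the primer anneals here to the top strand with its 3' end pointing upstream.
The product is the template from position 172 through 210 (39 bp).

5'-CCGGTGATGATACACCGCCTTCGCACTTAACGTGATTAC-3'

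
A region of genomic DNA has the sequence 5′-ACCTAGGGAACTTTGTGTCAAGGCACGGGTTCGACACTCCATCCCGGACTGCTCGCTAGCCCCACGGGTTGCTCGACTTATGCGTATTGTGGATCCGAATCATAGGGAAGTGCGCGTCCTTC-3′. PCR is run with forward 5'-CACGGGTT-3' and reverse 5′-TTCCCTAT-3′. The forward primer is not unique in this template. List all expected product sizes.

The forward primer CACGGGTT matches the top strand at positions 24–31, 63–70.
The reverse primer's reverse complement is ATAGGGAA, matching at positions 102–109.
Each forward site pairs with the reverse site to give a product ending at position 109: sizes 86, 47 bp.

86 bp, 47 bp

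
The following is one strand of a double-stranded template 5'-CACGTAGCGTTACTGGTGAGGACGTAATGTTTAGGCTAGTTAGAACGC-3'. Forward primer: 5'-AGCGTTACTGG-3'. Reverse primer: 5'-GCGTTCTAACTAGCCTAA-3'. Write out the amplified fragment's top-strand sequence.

The forward primer matches the template at positions 6–16.
Reverse complement of the reverse primer: TTAGGCTAGTTAGAACGC. This occurs on the top strand at positions 31–48.
The product is the template from position 6 through 48 (43 bp).

5'-AGCGTTACTGGTGAGGACGTAATGTTTAGGCTAGTTAGAACGC-3'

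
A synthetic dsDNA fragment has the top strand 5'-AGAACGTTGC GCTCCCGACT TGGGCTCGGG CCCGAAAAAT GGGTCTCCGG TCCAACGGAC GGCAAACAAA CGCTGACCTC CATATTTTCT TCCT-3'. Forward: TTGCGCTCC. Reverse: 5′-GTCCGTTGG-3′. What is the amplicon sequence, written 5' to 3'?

Scanning the template, TTGCGCTCC occurs at positions 7–15; this primer anneals to the bottom strand there with its 3' end pointing downstream.
Reverse complement of the reverse primer: CCAACGGAC. This occurs on the top strand at positions 52–60.
The product is the template from position 7 through 60 (54 bp).

5'-TTGCGCTCCCGACTTGGGCTCGGGCCCGAAAAATGGGTCTCCGGTCCAACGGAC-3'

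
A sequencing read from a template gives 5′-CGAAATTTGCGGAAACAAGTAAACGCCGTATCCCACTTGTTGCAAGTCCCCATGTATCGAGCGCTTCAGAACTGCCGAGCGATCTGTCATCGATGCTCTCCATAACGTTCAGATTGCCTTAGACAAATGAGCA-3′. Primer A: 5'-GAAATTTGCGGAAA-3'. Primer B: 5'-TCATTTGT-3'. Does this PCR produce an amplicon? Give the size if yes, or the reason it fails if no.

Primer A (GAAATTTGCGGAAA) matches the top strand at positions 2–15; it acts as a forward primer.
Primer B's reverse complement is ACAAATGA, matching the top strand at positions 123–130; it acts as a reverse primer.
The 3' ends face each other across positions 2–130, giving a 129 bp product.

Yes — a 129 bp product.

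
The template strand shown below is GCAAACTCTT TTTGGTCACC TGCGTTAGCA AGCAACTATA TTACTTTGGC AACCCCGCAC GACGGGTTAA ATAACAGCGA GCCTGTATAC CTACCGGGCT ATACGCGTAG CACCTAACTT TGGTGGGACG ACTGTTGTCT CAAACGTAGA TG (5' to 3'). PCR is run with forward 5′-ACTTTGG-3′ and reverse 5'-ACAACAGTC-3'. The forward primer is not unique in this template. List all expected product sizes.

The forward primer ACTTTGG matches the top strand at positions 43–49, 117–123.
The reverse primer's reverse complement is GACTGTTGT, matching at positions 130–138.
Each forward site pairs with the reverse site to give a product ending at position 138: sizes 96, 22 bp.

96 bp, 22 bp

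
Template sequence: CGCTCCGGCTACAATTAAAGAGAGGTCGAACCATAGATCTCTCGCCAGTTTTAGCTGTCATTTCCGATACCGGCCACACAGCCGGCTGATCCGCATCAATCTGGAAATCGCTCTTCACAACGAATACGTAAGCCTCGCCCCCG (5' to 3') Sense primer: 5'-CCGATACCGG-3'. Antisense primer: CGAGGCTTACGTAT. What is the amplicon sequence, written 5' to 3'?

The forward primer matches the template at positions 64–73.
Taking the reverse complement of CGAGGCTTACGTAT gives ATACGTAAGCCTCG, found at positions 124–137 on the template; the primer anneals here to the top strand with its 3' end pointing upstream.
The product is the template from position 64 through 137 (74 bp).

5'-CCGATACCGGCCACACAGCCGGCTGATCCGCATCAATCTGGAAATCGCTCTTCACAACGAATACGTAAGCCTCG-3'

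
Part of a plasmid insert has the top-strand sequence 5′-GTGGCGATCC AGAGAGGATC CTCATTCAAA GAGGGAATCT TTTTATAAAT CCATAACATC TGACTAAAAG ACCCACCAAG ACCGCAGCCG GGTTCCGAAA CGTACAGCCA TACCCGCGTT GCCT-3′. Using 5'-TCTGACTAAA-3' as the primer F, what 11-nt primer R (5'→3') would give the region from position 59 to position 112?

The product's 3' end on the top strand is position 112.
The reverse primer anneals to the top strand over positions 102–112, i.e. to GTACAGCCATA.
Its sequence written 5'→3' is the reverse complement: TATGGCTGTAC.

5'-TATGGCTGTAC-3'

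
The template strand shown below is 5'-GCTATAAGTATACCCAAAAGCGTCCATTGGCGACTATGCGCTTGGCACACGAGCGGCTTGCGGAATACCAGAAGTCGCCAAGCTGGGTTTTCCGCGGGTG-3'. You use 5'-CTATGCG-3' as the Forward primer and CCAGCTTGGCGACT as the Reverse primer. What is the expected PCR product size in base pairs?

Forward primer CTATGCG is found on the top strand at positions 34–40.
The reverse primer's reverse complement is AGTCGCCAAGCTGG, which matches the template at positions 73–86.
The product runs from position 34 to position 86, so its length is 86 − 34 + 1 = 53 bp.

53 bp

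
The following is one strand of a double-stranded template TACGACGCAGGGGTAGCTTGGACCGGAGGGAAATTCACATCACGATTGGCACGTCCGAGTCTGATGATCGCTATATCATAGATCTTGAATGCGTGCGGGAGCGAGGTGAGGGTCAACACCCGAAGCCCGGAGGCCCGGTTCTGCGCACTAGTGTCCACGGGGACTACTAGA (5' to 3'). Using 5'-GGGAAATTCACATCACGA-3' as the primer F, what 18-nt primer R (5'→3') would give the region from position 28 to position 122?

The product's 3' end on the top strand is position 122.
The reverse primer anneals to the top strand over positions 105–122, i.e. to GGTGAGGGTCAACACCCG.
Its sequence written 5'→3' is the reverse complement: CGGGTGTTGACCCTCACC.

5'-CGGGTGTTGACCCTCACC-3'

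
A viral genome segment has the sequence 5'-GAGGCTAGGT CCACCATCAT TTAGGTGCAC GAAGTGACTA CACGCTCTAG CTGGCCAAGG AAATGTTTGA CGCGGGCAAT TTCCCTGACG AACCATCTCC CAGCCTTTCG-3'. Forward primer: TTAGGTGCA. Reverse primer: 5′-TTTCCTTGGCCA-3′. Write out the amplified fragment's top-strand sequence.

5'-TTAGGTGCACGAAGTGACTACACGCTCTAGCTGGCCAAGGAAA-3'

The forward primer matches the template at positions 21–29.
Taking the reverse complement of TTTCCTTGGCCA gives TGGCCAAGGAAA, found at positions 52–63 on the template; the primer anneals here to the top strand with its 3' end pointing upstream.
The product is the template from position 21 through 63 (43 bp).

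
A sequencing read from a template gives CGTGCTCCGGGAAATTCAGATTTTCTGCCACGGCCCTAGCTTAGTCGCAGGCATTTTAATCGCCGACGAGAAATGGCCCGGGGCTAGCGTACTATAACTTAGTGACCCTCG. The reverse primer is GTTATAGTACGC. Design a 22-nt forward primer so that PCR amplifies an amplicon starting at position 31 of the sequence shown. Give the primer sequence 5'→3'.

5'-CGGCCCTAGCTTAGTCGCAGGC-3'

The reverse primer's reverse complement GCGTACTATAAC matches the template at positions 87–98; the product starts at position 31.
The forward primer is identical to the top strand over positions 31–52: CGGCCCTAGCTTAGTCGCAGGC.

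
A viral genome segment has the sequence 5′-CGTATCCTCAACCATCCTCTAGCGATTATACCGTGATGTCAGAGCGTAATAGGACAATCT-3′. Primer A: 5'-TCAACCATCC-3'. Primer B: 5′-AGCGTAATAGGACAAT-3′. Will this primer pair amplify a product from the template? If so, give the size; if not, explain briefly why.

Primer A (TCAACCATCC) matches the top strand at positions 8–17 (3' end points downstream).
Primer B (AGCGTAATAGGACAAT) also matches the top strand directly, at positions 43–58 — its reverse complement ATTGTCCTATTACGCT is not present.
Both primers anneal to the bottom strand with 3' ends pointing the same way, so neither can prime synthesis back toward the other.

No product — both primers anneal to the same strand and extend in the same direction.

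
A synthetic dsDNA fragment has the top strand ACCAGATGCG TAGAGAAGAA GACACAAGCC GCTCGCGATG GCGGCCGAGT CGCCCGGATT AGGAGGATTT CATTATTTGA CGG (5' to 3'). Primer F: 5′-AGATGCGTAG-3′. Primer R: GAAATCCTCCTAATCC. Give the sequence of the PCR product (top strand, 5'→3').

5'-AGATGCGTAGAGAAGAAGACACAAGCCGCTCGCGATGGCGGCCGAGTCGCCCGGATTAGGAGGATTTC-3'

The forward primer matches the template at positions 4–13.
Taking the reverse complement of GAAATCCTCCTAATCC gives GGATTAGGAGGATTTC, found at positions 56–71 on the template; the primer anneals here to the top strand with its 3' end pointing upstream.
The product is the template from position 4 through 71 (68 bp).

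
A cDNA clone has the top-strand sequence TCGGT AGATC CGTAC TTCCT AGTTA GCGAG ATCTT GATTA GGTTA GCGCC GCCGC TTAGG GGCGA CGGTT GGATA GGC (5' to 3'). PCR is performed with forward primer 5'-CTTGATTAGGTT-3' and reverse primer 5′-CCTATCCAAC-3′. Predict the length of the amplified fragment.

45 bp

Scanning the template, CTTGATTAGGTT occurs at positions 33–44; this primer anneals to the bottom strand there with its 3' end pointing downstream.
Taking the reverse complement of CCTATCCAAC gives GTTGGATAGG, found at positions 68–77 on the template; the primer anneals here to the top strand with its 3' end pointing upstream.
Product length = (reverse-primer end) − (forward-primer start) + 1 = 77 − 33 + 1 = 45 bp.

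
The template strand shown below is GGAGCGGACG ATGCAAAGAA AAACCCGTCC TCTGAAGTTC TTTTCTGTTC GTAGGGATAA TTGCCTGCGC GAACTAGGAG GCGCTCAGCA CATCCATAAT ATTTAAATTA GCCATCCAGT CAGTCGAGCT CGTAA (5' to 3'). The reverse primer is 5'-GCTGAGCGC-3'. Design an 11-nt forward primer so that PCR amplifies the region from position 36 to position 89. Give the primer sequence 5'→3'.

The reverse primer's reverse complement GCGCTCAGC matches the template at positions 81–89; the product starts at position 36.
The forward primer is identical to the top strand over positions 36–46: AGTTCTTTTCT.

5'-AGTTCTTTTCT-3'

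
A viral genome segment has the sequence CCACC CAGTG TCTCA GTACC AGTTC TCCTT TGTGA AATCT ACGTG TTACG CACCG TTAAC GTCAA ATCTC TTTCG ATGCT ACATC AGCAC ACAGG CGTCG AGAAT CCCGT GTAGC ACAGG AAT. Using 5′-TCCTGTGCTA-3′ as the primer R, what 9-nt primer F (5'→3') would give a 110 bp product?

The reverse primer's reverse complement TAGCACAGGA matches the template at positions 112–121, so the product ends at position 121.
A 110 bp product then starts at position 121 − 110 + 1 = 12.
The forward primer is identical to the top strand there: CTCAGTACC.

5'-CTCAGTACC-3'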